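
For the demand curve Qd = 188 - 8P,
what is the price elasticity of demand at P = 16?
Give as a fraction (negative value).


dQ/dP = -8
At P = 16: Q = 188 - 8*16 = 60
E = (dQ/dP)(P/Q) = (-8)(16/60) = -32/15

-32/15


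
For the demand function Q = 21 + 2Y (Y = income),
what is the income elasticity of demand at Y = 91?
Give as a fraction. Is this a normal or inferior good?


dQ/dY = 2
At Y = 91: Q = 21 + 2*91 = 203
Ey = (dQ/dY)(Y/Q) = 2 * 91 / 203 = 26/29
Since Ey > 0, this is a normal good.

26/29 (normal good)


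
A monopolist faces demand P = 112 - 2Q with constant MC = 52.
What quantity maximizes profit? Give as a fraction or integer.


TR = P*Q = (112 - 2Q)Q = 112Q - 2Q^2
MR = dTR/dQ = 112 - 4Q
Set MR = MC:
112 - 4Q = 52
60 = 4Q
Q* = 60/4 = 15

15


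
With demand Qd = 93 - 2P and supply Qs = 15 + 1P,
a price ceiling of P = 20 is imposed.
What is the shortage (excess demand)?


At P = 20:
Qd = 93 - 2*20 = 53
Qs = 15 + 1*20 = 35
Shortage = Qd - Qs = 53 - 35 = 18

18


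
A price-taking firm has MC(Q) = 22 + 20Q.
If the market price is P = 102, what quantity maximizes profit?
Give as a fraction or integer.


In perfect competition, profit is maximized where P = MC.
102 = 22 + 20Q
80 = 20Q
Q* = 80/20 = 4

4


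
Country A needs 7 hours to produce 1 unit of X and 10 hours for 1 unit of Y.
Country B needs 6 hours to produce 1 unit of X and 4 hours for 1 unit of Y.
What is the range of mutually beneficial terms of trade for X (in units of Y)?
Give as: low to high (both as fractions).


Opportunity cost of X for Country A = hours_X / hours_Y = 7/10 = 7/10 units of Y
Opportunity cost of X for Country B = hours_X / hours_Y = 6/4 = 3/2 units of Y
Terms of trade must be between the two opportunity costs.
Range: 7/10 to 3/2

7/10 to 3/2


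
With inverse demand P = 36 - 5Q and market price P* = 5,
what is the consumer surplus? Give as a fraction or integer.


Maximum willingness to pay (at Q=0): P_max = 36
Quantity demanded at P* = 5:
Q* = (36 - 5)/5 = 31/5
CS = (1/2) * Q* * (P_max - P*)
CS = (1/2) * 31/5 * (36 - 5)
CS = (1/2) * 31/5 * 31 = 961/10

961/10


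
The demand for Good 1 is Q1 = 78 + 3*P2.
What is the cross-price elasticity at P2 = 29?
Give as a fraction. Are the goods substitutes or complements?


dQ1/dP2 = 3
At P2 = 29: Q1 = 78 + 3*29 = 165
Exy = (dQ1/dP2)(P2/Q1) = 3 * 29 / 165 = 29/55
Since Exy > 0, the goods are substitutes.

29/55 (substitutes)


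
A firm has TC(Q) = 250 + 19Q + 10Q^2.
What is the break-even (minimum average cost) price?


AC(Q) = 250/Q + 19 + 10Q
To minimize: dAC/dQ = -250/Q^2 + 10 = 0
Q^2 = 250/10 = 25
Q* = 5
Min AC = 250/5 + 19 + 10*5
Min AC = 50 + 19 + 50 = 119

119


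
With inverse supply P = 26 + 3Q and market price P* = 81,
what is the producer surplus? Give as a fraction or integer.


Minimum supply price (at Q=0): P_min = 26
Quantity supplied at P* = 81:
Q* = (81 - 26)/3 = 55/3
PS = (1/2) * Q* * (P* - P_min)
PS = (1/2) * 55/3 * (81 - 26)
PS = (1/2) * 55/3 * 55 = 3025/6

3025/6


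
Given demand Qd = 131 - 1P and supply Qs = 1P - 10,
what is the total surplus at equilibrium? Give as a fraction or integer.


Find equilibrium: 131 - 1P = 1P - 10
131 + 10 = 2P
P* = 141/2 = 141/2
Q* = 1*141/2 - 10 = 121/2
Inverse demand: P = 131 - Q/1, so P_max = 131
Inverse supply: P = 10 + Q/1, so P_min = 10
CS = (1/2) * 121/2 * (131 - 141/2) = 14641/8
PS = (1/2) * 121/2 * (141/2 - 10) = 14641/8
TS = CS + PS = 14641/8 + 14641/8 = 14641/4

14641/4


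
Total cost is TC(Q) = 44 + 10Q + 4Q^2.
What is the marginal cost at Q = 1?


MC = dTC/dQ = 10 + 2*4*Q
At Q = 1:
MC = 10 + 8*1
MC = 10 + 8 = 18

18


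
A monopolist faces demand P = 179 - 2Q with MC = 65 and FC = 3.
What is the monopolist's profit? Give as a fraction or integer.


MR = MC: 179 - 4Q = 65
Q* = 57/2
P* = 179 - 2*57/2 = 122
Profit = (P* - MC)*Q* - FC
= (122 - 65)*57/2 - 3
= 57*57/2 - 3
= 3249/2 - 3 = 3243/2

3243/2


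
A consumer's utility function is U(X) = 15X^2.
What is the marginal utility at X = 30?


MU = dU/dX = 15*2*X^(2-1)
MU = 30*X^1
At X = 30:
MU = 30 * 30^1
MU = 30 * 30 = 900

900


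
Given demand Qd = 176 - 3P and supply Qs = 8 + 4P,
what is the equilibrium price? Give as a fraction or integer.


At equilibrium, Qd = Qs.
176 - 3P = 8 + 4P
176 - 8 = 3P + 4P
168 = 7P
P* = 168/7 = 24

24


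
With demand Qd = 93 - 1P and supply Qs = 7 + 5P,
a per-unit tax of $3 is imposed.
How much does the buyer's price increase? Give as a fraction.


With a per-unit tax, the buyer's price increase depends on relative slopes.
Supply slope: d = 5, Demand slope: b = 1
Buyer's price increase = d * tax / (b + d)
= 5 * 3 / (1 + 5)
= 15 / 6 = 5/2

5/2


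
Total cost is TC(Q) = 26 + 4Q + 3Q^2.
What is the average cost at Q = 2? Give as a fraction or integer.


TC(2) = 26 + 4*2 + 3*2^2
TC(2) = 26 + 8 + 12 = 46
AC = TC/Q = 46/2 = 23

23


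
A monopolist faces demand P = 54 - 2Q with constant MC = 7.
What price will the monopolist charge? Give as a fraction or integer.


MR = 54 - 4Q
Set MR = MC: 54 - 4Q = 7
Q* = 47/4
Substitute into demand:
P* = 54 - 2*47/4 = 61/2

61/2


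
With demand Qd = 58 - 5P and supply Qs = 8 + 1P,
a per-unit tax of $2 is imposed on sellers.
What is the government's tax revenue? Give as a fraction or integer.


With tax on sellers, new supply: Qs' = 8 + 1(P - 2)
= 6 + 1P
New equilibrium quantity:
Q_new = 44/3
Tax revenue = tax * Q_new = 2 * 44/3 = 88/3

88/3


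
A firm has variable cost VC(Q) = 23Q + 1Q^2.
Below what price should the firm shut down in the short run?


AVC(Q) = VC(Q)/Q = 23 + 1Q
AVC is increasing in Q, so minimum AVC is at Q -> 0+.
Min AVC = 23
The firm should shut down if P < 23.

23


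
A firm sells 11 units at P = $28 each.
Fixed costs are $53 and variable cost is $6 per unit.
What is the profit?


Total Revenue = P * Q = 28 * 11 = $308
Total Cost = FC + VC*Q = 53 + 6*11 = $119
Profit = TR - TC = 308 - 119 = $189

$189


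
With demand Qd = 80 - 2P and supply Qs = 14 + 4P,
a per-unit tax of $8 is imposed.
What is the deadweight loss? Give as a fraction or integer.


Pre-tax equilibrium quantity: Q* = 58
Post-tax equilibrium quantity: Q_tax = 142/3
Reduction in quantity: Q* - Q_tax = 32/3
DWL = (1/2) * tax * (Q* - Q_tax)
DWL = (1/2) * 8 * 32/3 = 128/3

128/3


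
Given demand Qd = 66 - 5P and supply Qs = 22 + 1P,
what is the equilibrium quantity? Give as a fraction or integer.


First find equilibrium price:
66 - 5P = 22 + 1P
P* = 44/6 = 22/3
Then substitute into demand:
Q* = 66 - 5 * 22/3 = 88/3

88/3


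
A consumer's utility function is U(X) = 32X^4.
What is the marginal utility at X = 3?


MU = dU/dX = 32*4*X^(4-1)
MU = 128*X^3
At X = 3:
MU = 128 * 3^3
MU = 128 * 27 = 3456

3456


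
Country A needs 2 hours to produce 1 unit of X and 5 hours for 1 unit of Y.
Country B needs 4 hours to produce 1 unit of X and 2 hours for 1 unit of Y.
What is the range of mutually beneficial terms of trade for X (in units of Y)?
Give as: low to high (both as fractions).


Opportunity cost of X for Country A = hours_X / hours_Y = 2/5 = 2/5 units of Y
Opportunity cost of X for Country B = hours_X / hours_Y = 4/2 = 2 units of Y
Terms of trade must be between the two opportunity costs.
Range: 2/5 to 2

2/5 to 2


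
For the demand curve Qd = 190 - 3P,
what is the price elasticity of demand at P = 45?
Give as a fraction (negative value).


dQ/dP = -3
At P = 45: Q = 190 - 3*45 = 55
E = (dQ/dP)(P/Q) = (-3)(45/55) = -27/11

-27/11


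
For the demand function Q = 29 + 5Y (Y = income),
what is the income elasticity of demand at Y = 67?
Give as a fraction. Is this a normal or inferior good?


dQ/dY = 5
At Y = 67: Q = 29 + 5*67 = 364
Ey = (dQ/dY)(Y/Q) = 5 * 67 / 364 = 335/364
Since Ey > 0, this is a normal good.

335/364 (normal good)


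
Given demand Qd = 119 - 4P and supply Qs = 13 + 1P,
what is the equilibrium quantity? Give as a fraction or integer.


First find equilibrium price:
119 - 4P = 13 + 1P
P* = 106/5 = 106/5
Then substitute into demand:
Q* = 119 - 4 * 106/5 = 171/5

171/5


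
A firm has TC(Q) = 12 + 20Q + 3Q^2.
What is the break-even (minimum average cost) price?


AC(Q) = 12/Q + 20 + 3Q
To minimize: dAC/dQ = -12/Q^2 + 3 = 0
Q^2 = 12/3 = 4
Q* = 2
Min AC = 12/2 + 20 + 3*2
Min AC = 6 + 20 + 6 = 32

32


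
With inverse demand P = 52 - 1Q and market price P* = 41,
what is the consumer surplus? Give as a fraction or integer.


Maximum willingness to pay (at Q=0): P_max = 52
Quantity demanded at P* = 41:
Q* = (52 - 41)/1 = 11
CS = (1/2) * Q* * (P_max - P*)
CS = (1/2) * 11 * (52 - 41)
CS = (1/2) * 11 * 11 = 121/2

121/2


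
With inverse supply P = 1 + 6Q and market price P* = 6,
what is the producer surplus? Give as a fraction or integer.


Minimum supply price (at Q=0): P_min = 1
Quantity supplied at P* = 6:
Q* = (6 - 1)/6 = 5/6
PS = (1/2) * Q* * (P* - P_min)
PS = (1/2) * 5/6 * (6 - 1)
PS = (1/2) * 5/6 * 5 = 25/12

25/12


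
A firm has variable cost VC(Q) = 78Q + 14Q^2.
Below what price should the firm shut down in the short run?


AVC(Q) = VC(Q)/Q = 78 + 14Q
AVC is increasing in Q, so minimum AVC is at Q -> 0+.
Min AVC = 78
The firm should shut down if P < 78.

78


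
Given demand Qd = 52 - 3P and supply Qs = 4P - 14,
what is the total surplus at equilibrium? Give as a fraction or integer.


Find equilibrium: 52 - 3P = 4P - 14
52 + 14 = 7P
P* = 66/7 = 66/7
Q* = 4*66/7 - 14 = 166/7
Inverse demand: P = 52/3 - Q/3, so P_max = 52/3
Inverse supply: P = 7/2 + Q/4, so P_min = 7/2
CS = (1/2) * 166/7 * (52/3 - 66/7) = 13778/147
PS = (1/2) * 166/7 * (66/7 - 7/2) = 6889/98
TS = CS + PS = 13778/147 + 6889/98 = 6889/42

6889/42


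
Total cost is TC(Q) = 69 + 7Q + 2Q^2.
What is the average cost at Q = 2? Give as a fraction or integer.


TC(2) = 69 + 7*2 + 2*2^2
TC(2) = 69 + 14 + 8 = 91
AC = TC/Q = 91/2 = 91/2

91/2


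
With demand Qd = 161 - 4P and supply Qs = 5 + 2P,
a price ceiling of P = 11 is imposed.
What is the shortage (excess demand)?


At P = 11:
Qd = 161 - 4*11 = 117
Qs = 5 + 2*11 = 27
Shortage = Qd - Qs = 117 - 27 = 90

90


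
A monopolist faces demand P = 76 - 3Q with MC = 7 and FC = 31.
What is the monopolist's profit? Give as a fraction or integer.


MR = MC: 76 - 6Q = 7
Q* = 23/2
P* = 76 - 3*23/2 = 83/2
Profit = (P* - MC)*Q* - FC
= (83/2 - 7)*23/2 - 31
= 69/2*23/2 - 31
= 1587/4 - 31 = 1463/4

1463/4


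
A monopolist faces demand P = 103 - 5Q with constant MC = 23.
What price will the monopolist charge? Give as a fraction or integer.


MR = 103 - 10Q
Set MR = MC: 103 - 10Q = 23
Q* = 8
Substitute into demand:
P* = 103 - 5*8 = 63

63


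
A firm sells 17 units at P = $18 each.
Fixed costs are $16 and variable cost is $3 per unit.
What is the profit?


Total Revenue = P * Q = 18 * 17 = $306
Total Cost = FC + VC*Q = 16 + 3*17 = $67
Profit = TR - TC = 306 - 67 = $239

$239


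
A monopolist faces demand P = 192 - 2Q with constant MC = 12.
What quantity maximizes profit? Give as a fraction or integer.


TR = P*Q = (192 - 2Q)Q = 192Q - 2Q^2
MR = dTR/dQ = 192 - 4Q
Set MR = MC:
192 - 4Q = 12
180 = 4Q
Q* = 180/4 = 45

45


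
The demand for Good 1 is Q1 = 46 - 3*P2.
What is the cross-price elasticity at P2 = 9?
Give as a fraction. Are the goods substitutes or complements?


dQ1/dP2 = -3
At P2 = 9: Q1 = 46 - 3*9 = 19
Exy = (dQ1/dP2)(P2/Q1) = -3 * 9 / 19 = -27/19
Since Exy < 0, the goods are complements.

-27/19 (complements)


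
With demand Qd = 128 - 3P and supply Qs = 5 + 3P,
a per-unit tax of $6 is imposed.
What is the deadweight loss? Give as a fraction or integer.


Pre-tax equilibrium quantity: Q* = 133/2
Post-tax equilibrium quantity: Q_tax = 115/2
Reduction in quantity: Q* - Q_tax = 9
DWL = (1/2) * tax * (Q* - Q_tax)
DWL = (1/2) * 6 * 9 = 27

27


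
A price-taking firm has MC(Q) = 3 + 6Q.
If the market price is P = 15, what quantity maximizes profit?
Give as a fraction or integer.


In perfect competition, profit is maximized where P = MC.
15 = 3 + 6Q
12 = 6Q
Q* = 12/6 = 2

2


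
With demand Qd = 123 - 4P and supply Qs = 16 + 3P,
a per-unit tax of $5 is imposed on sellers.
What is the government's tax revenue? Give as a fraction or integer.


With tax on sellers, new supply: Qs' = 16 + 3(P - 5)
= 1 + 3P
New equilibrium quantity:
Q_new = 373/7
Tax revenue = tax * Q_new = 5 * 373/7 = 1865/7

1865/7


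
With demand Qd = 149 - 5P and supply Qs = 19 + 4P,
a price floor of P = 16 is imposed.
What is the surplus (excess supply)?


At P = 16:
Qd = 149 - 5*16 = 69
Qs = 19 + 4*16 = 83
Surplus = Qs - Qd = 83 - 69 = 14

14


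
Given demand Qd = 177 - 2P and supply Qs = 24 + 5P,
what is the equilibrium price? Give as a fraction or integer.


At equilibrium, Qd = Qs.
177 - 2P = 24 + 5P
177 - 24 = 2P + 5P
153 = 7P
P* = 153/7 = 153/7

153/7


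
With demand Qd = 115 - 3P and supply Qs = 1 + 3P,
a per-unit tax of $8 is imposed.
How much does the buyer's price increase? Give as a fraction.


With a per-unit tax, the buyer's price increase depends on relative slopes.
Supply slope: d = 3, Demand slope: b = 3
Buyer's price increase = d * tax / (b + d)
= 3 * 8 / (3 + 3)
= 24 / 6 = 4

4


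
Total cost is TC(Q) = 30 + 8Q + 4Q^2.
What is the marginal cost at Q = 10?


MC = dTC/dQ = 8 + 2*4*Q
At Q = 10:
MC = 8 + 8*10
MC = 8 + 80 = 88

88


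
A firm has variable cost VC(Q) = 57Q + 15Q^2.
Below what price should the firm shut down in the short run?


AVC(Q) = VC(Q)/Q = 57 + 15Q
AVC is increasing in Q, so minimum AVC is at Q -> 0+.
Min AVC = 57
The firm should shut down if P < 57.

57


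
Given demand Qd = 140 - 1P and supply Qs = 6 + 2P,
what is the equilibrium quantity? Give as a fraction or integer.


First find equilibrium price:
140 - 1P = 6 + 2P
P* = 134/3 = 134/3
Then substitute into demand:
Q* = 140 - 1 * 134/3 = 286/3

286/3


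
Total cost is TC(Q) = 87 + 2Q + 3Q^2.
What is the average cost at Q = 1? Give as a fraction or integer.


TC(1) = 87 + 2*1 + 3*1^2
TC(1) = 87 + 2 + 3 = 92
AC = TC/Q = 92/1 = 92

92


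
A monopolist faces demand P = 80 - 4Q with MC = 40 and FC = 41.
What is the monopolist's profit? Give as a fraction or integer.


MR = MC: 80 - 8Q = 40
Q* = 5
P* = 80 - 4*5 = 60
Profit = (P* - MC)*Q* - FC
= (60 - 40)*5 - 41
= 20*5 - 41
= 100 - 41 = 59

59


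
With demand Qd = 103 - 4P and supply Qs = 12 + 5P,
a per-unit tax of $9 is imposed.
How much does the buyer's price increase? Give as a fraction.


With a per-unit tax, the buyer's price increase depends on relative slopes.
Supply slope: d = 5, Demand slope: b = 4
Buyer's price increase = d * tax / (b + d)
= 5 * 9 / (4 + 5)
= 45 / 9 = 5

5


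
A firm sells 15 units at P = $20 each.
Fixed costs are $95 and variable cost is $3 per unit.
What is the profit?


Total Revenue = P * Q = 20 * 15 = $300
Total Cost = FC + VC*Q = 95 + 3*15 = $140
Profit = TR - TC = 300 - 140 = $160

$160


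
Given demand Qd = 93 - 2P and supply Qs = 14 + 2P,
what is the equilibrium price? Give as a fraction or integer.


At equilibrium, Qd = Qs.
93 - 2P = 14 + 2P
93 - 14 = 2P + 2P
79 = 4P
P* = 79/4 = 79/4

79/4


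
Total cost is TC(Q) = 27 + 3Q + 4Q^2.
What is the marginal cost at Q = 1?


MC = dTC/dQ = 3 + 2*4*Q
At Q = 1:
MC = 3 + 8*1
MC = 3 + 8 = 11

11


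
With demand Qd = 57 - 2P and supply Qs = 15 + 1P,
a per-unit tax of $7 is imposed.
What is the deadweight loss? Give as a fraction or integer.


Pre-tax equilibrium quantity: Q* = 29
Post-tax equilibrium quantity: Q_tax = 73/3
Reduction in quantity: Q* - Q_tax = 14/3
DWL = (1/2) * tax * (Q* - Q_tax)
DWL = (1/2) * 7 * 14/3 = 49/3

49/3


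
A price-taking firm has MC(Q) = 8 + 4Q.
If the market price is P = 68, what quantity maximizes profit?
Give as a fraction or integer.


In perfect competition, profit is maximized where P = MC.
68 = 8 + 4Q
60 = 4Q
Q* = 60/4 = 15

15


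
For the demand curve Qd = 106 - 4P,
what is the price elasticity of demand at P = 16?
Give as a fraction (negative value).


dQ/dP = -4
At P = 16: Q = 106 - 4*16 = 42
E = (dQ/dP)(P/Q) = (-4)(16/42) = -32/21

-32/21


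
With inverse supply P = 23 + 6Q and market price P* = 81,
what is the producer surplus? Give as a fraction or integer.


Minimum supply price (at Q=0): P_min = 23
Quantity supplied at P* = 81:
Q* = (81 - 23)/6 = 29/3
PS = (1/2) * Q* * (P* - P_min)
PS = (1/2) * 29/3 * (81 - 23)
PS = (1/2) * 29/3 * 58 = 841/3

841/3


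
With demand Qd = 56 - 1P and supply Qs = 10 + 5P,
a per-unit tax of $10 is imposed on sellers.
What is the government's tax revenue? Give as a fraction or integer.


With tax on sellers, new supply: Qs' = 10 + 5(P - 10)
= 5P - 40
New equilibrium quantity:
Q_new = 40
Tax revenue = tax * Q_new = 10 * 40 = 400

400


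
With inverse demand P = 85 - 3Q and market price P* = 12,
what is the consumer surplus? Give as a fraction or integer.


Maximum willingness to pay (at Q=0): P_max = 85
Quantity demanded at P* = 12:
Q* = (85 - 12)/3 = 73/3
CS = (1/2) * Q* * (P_max - P*)
CS = (1/2) * 73/3 * (85 - 12)
CS = (1/2) * 73/3 * 73 = 5329/6

5329/6


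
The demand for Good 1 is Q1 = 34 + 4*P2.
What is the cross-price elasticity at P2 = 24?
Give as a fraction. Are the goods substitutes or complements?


dQ1/dP2 = 4
At P2 = 24: Q1 = 34 + 4*24 = 130
Exy = (dQ1/dP2)(P2/Q1) = 4 * 24 / 130 = 48/65
Since Exy > 0, the goods are substitutes.

48/65 (substitutes)


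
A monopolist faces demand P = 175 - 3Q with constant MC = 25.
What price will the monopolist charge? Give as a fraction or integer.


MR = 175 - 6Q
Set MR = MC: 175 - 6Q = 25
Q* = 25
Substitute into demand:
P* = 175 - 3*25 = 100

100


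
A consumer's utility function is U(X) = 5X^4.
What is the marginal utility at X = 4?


MU = dU/dX = 5*4*X^(4-1)
MU = 20*X^3
At X = 4:
MU = 20 * 4^3
MU = 20 * 64 = 1280

1280


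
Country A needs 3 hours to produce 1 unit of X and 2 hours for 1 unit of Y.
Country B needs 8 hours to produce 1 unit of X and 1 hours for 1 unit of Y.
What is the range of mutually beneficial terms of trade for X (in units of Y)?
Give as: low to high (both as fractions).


Opportunity cost of X for Country A = hours_X / hours_Y = 3/2 = 3/2 units of Y
Opportunity cost of X for Country B = hours_X / hours_Y = 8/1 = 8 units of Y
Terms of trade must be between the two opportunity costs.
Range: 3/2 to 8

3/2 to 8


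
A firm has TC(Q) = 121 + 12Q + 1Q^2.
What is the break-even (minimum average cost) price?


AC(Q) = 121/Q + 12 + 1Q
To minimize: dAC/dQ = -121/Q^2 + 1 = 0
Q^2 = 121/1 = 121
Q* = 11
Min AC = 121/11 + 12 + 1*11
Min AC = 11 + 12 + 11 = 34

34


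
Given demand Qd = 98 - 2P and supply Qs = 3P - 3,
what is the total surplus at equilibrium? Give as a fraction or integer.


Find equilibrium: 98 - 2P = 3P - 3
98 + 3 = 5P
P* = 101/5 = 101/5
Q* = 3*101/5 - 3 = 288/5
Inverse demand: P = 49 - Q/2, so P_max = 49
Inverse supply: P = 1 + Q/3, so P_min = 1
CS = (1/2) * 288/5 * (49 - 101/5) = 20736/25
PS = (1/2) * 288/5 * (101/5 - 1) = 13824/25
TS = CS + PS = 20736/25 + 13824/25 = 6912/5

6912/5


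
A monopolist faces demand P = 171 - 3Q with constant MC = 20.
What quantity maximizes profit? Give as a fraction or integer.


TR = P*Q = (171 - 3Q)Q = 171Q - 3Q^2
MR = dTR/dQ = 171 - 6Q
Set MR = MC:
171 - 6Q = 20
151 = 6Q
Q* = 151/6 = 151/6

151/6


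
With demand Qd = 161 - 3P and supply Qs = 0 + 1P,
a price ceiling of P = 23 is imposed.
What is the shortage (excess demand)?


At P = 23:
Qd = 161 - 3*23 = 92
Qs = 0 + 1*23 = 23
Shortage = Qd - Qs = 92 - 23 = 69

69


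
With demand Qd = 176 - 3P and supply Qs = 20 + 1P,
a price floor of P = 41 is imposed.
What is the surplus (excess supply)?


At P = 41:
Qd = 176 - 3*41 = 53
Qs = 20 + 1*41 = 61
Surplus = Qs - Qd = 61 - 53 = 8

8


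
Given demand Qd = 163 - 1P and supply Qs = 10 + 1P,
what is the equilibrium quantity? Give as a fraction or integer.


First find equilibrium price:
163 - 1P = 10 + 1P
P* = 153/2 = 153/2
Then substitute into demand:
Q* = 163 - 1 * 153/2 = 173/2

173/2


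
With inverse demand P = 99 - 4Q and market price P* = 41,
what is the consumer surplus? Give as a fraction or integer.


Maximum willingness to pay (at Q=0): P_max = 99
Quantity demanded at P* = 41:
Q* = (99 - 41)/4 = 29/2
CS = (1/2) * Q* * (P_max - P*)
CS = (1/2) * 29/2 * (99 - 41)
CS = (1/2) * 29/2 * 58 = 841/2

841/2


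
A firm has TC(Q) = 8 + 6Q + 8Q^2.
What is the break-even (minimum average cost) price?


AC(Q) = 8/Q + 6 + 8Q
To minimize: dAC/dQ = -8/Q^2 + 8 = 0
Q^2 = 8/8 = 1
Q* = 1
Min AC = 8/1 + 6 + 8*1
Min AC = 8 + 6 + 8 = 22

22


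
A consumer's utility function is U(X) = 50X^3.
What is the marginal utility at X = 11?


MU = dU/dX = 50*3*X^(3-1)
MU = 150*X^2
At X = 11:
MU = 150 * 11^2
MU = 150 * 121 = 18150

18150


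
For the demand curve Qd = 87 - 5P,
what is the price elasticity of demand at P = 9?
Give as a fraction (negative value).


dQ/dP = -5
At P = 9: Q = 87 - 5*9 = 42
E = (dQ/dP)(P/Q) = (-5)(9/42) = -15/14

-15/14


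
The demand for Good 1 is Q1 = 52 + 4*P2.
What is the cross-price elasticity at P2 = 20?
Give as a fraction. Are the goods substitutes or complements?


dQ1/dP2 = 4
At P2 = 20: Q1 = 52 + 4*20 = 132
Exy = (dQ1/dP2)(P2/Q1) = 4 * 20 / 132 = 20/33
Since Exy > 0, the goods are substitutes.

20/33 (substitutes)


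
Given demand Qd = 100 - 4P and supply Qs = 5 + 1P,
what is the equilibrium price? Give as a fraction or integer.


At equilibrium, Qd = Qs.
100 - 4P = 5 + 1P
100 - 5 = 4P + 1P
95 = 5P
P* = 95/5 = 19

19


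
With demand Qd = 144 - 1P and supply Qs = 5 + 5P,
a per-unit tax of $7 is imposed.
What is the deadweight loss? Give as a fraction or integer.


Pre-tax equilibrium quantity: Q* = 725/6
Post-tax equilibrium quantity: Q_tax = 115
Reduction in quantity: Q* - Q_tax = 35/6
DWL = (1/2) * tax * (Q* - Q_tax)
DWL = (1/2) * 7 * 35/6 = 245/12

245/12


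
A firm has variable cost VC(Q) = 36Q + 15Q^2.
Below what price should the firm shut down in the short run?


AVC(Q) = VC(Q)/Q = 36 + 15Q
AVC is increasing in Q, so minimum AVC is at Q -> 0+.
Min AVC = 36
The firm should shut down if P < 36.

36


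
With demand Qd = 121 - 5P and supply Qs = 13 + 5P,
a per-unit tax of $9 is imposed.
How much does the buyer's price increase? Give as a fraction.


With a per-unit tax, the buyer's price increase depends on relative slopes.
Supply slope: d = 5, Demand slope: b = 5
Buyer's price increase = d * tax / (b + d)
= 5 * 9 / (5 + 5)
= 45 / 10 = 9/2

9/2


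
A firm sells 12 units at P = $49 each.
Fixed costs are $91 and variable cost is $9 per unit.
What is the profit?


Total Revenue = P * Q = 49 * 12 = $588
Total Cost = FC + VC*Q = 91 + 9*12 = $199
Profit = TR - TC = 588 - 199 = $389

$389


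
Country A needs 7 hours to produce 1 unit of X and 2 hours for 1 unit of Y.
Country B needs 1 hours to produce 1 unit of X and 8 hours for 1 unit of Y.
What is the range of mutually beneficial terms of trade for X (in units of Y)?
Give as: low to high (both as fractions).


Opportunity cost of X for Country A = hours_X / hours_Y = 7/2 = 7/2 units of Y
Opportunity cost of X for Country B = hours_X / hours_Y = 1/8 = 1/8 units of Y
Terms of trade must be between the two opportunity costs.
Range: 1/8 to 7/2

1/8 to 7/2


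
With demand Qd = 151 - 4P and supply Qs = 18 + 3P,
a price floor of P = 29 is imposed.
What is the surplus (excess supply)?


At P = 29:
Qd = 151 - 4*29 = 35
Qs = 18 + 3*29 = 105
Surplus = Qs - Qd = 105 - 35 = 70

70


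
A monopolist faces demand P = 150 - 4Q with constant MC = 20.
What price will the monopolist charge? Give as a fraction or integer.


MR = 150 - 8Q
Set MR = MC: 150 - 8Q = 20
Q* = 65/4
Substitute into demand:
P* = 150 - 4*65/4 = 85

85


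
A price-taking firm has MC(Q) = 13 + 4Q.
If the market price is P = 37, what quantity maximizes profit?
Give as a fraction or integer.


In perfect competition, profit is maximized where P = MC.
37 = 13 + 4Q
24 = 4Q
Q* = 24/4 = 6

6


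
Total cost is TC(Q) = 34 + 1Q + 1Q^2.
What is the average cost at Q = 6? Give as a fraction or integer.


TC(6) = 34 + 1*6 + 1*6^2
TC(6) = 34 + 6 + 36 = 76
AC = TC/Q = 76/6 = 38/3

38/3


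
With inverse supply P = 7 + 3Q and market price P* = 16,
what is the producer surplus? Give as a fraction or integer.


Minimum supply price (at Q=0): P_min = 7
Quantity supplied at P* = 16:
Q* = (16 - 7)/3 = 3
PS = (1/2) * Q* * (P* - P_min)
PS = (1/2) * 3 * (16 - 7)
PS = (1/2) * 3 * 9 = 27/2

27/2


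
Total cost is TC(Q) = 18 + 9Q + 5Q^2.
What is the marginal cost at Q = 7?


MC = dTC/dQ = 9 + 2*5*Q
At Q = 7:
MC = 9 + 10*7
MC = 9 + 70 = 79

79


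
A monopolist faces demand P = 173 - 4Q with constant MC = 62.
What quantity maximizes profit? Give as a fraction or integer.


TR = P*Q = (173 - 4Q)Q = 173Q - 4Q^2
MR = dTR/dQ = 173 - 8Q
Set MR = MC:
173 - 8Q = 62
111 = 8Q
Q* = 111/8 = 111/8

111/8


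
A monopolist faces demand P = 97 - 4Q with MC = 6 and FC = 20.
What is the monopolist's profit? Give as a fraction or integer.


MR = MC: 97 - 8Q = 6
Q* = 91/8
P* = 97 - 4*91/8 = 103/2
Profit = (P* - MC)*Q* - FC
= (103/2 - 6)*91/8 - 20
= 91/2*91/8 - 20
= 8281/16 - 20 = 7961/16

7961/16


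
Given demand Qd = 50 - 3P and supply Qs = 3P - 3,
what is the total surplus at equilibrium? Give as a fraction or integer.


Find equilibrium: 50 - 3P = 3P - 3
50 + 3 = 6P
P* = 53/6 = 53/6
Q* = 3*53/6 - 3 = 47/2
Inverse demand: P = 50/3 - Q/3, so P_max = 50/3
Inverse supply: P = 1 + Q/3, so P_min = 1
CS = (1/2) * 47/2 * (50/3 - 53/6) = 2209/24
PS = (1/2) * 47/2 * (53/6 - 1) = 2209/24
TS = CS + PS = 2209/24 + 2209/24 = 2209/12

2209/12


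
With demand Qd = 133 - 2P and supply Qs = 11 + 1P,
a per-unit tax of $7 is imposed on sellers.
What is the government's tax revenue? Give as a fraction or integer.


With tax on sellers, new supply: Qs' = 11 + 1(P - 7)
= 4 + 1P
New equilibrium quantity:
Q_new = 47
Tax revenue = tax * Q_new = 7 * 47 = 329

329


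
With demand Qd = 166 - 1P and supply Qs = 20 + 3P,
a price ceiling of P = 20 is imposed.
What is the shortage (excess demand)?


At P = 20:
Qd = 166 - 1*20 = 146
Qs = 20 + 3*20 = 80
Shortage = Qd - Qs = 146 - 80 = 66

66


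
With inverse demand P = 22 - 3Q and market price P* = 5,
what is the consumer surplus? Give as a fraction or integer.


Maximum willingness to pay (at Q=0): P_max = 22
Quantity demanded at P* = 5:
Q* = (22 - 5)/3 = 17/3
CS = (1/2) * Q* * (P_max - P*)
CS = (1/2) * 17/3 * (22 - 5)
CS = (1/2) * 17/3 * 17 = 289/6

289/6


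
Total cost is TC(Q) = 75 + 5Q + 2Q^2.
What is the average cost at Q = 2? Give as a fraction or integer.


TC(2) = 75 + 5*2 + 2*2^2
TC(2) = 75 + 10 + 8 = 93
AC = TC/Q = 93/2 = 93/2

93/2


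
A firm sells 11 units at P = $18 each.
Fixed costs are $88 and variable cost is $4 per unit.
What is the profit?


Total Revenue = P * Q = 18 * 11 = $198
Total Cost = FC + VC*Q = 88 + 4*11 = $132
Profit = TR - TC = 198 - 132 = $66

$66


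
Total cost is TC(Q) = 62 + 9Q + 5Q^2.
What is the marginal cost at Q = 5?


MC = dTC/dQ = 9 + 2*5*Q
At Q = 5:
MC = 9 + 10*5
MC = 9 + 50 = 59

59


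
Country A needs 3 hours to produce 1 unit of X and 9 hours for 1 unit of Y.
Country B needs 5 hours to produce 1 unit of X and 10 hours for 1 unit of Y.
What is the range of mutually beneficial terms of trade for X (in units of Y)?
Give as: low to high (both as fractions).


Opportunity cost of X for Country A = hours_X / hours_Y = 3/9 = 1/3 units of Y
Opportunity cost of X for Country B = hours_X / hours_Y = 5/10 = 1/2 units of Y
Terms of trade must be between the two opportunity costs.
Range: 1/3 to 1/2

1/3 to 1/2


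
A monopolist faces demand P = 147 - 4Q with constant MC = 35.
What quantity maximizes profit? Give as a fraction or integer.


TR = P*Q = (147 - 4Q)Q = 147Q - 4Q^2
MR = dTR/dQ = 147 - 8Q
Set MR = MC:
147 - 8Q = 35
112 = 8Q
Q* = 112/8 = 14

14


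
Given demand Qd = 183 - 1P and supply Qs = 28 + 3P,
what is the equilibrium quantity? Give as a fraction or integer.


First find equilibrium price:
183 - 1P = 28 + 3P
P* = 155/4 = 155/4
Then substitute into demand:
Q* = 183 - 1 * 155/4 = 577/4

577/4


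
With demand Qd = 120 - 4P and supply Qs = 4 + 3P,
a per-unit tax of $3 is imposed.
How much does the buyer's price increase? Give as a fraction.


With a per-unit tax, the buyer's price increase depends on relative slopes.
Supply slope: d = 3, Demand slope: b = 4
Buyer's price increase = d * tax / (b + d)
= 3 * 3 / (4 + 3)
= 9 / 7 = 9/7

9/7


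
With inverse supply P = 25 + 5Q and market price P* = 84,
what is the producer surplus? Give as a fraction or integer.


Minimum supply price (at Q=0): P_min = 25
Quantity supplied at P* = 84:
Q* = (84 - 25)/5 = 59/5
PS = (1/2) * Q* * (P* - P_min)
PS = (1/2) * 59/5 * (84 - 25)
PS = (1/2) * 59/5 * 59 = 3481/10

3481/10


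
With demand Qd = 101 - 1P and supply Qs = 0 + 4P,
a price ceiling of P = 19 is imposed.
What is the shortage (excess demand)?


At P = 19:
Qd = 101 - 1*19 = 82
Qs = 0 + 4*19 = 76
Shortage = Qd - Qs = 82 - 76 = 6

6


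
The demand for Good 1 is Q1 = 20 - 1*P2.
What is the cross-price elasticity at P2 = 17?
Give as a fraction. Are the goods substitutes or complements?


dQ1/dP2 = -1
At P2 = 17: Q1 = 20 - 1*17 = 3
Exy = (dQ1/dP2)(P2/Q1) = -1 * 17 / 3 = -17/3
Since Exy < 0, the goods are complements.

-17/3 (complements)


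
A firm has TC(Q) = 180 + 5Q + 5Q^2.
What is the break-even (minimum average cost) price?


AC(Q) = 180/Q + 5 + 5Q
To minimize: dAC/dQ = -180/Q^2 + 5 = 0
Q^2 = 180/5 = 36
Q* = 6
Min AC = 180/6 + 5 + 5*6
Min AC = 30 + 5 + 30 = 65

65


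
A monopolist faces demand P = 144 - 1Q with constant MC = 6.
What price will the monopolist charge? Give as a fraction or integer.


MR = 144 - 2Q
Set MR = MC: 144 - 2Q = 6
Q* = 69
Substitute into demand:
P* = 144 - 1*69 = 75

75


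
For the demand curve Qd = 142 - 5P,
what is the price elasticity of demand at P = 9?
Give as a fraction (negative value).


dQ/dP = -5
At P = 9: Q = 142 - 5*9 = 97
E = (dQ/dP)(P/Q) = (-5)(9/97) = -45/97

-45/97


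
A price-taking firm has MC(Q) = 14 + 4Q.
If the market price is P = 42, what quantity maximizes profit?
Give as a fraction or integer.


In perfect competition, profit is maximized where P = MC.
42 = 14 + 4Q
28 = 4Q
Q* = 28/4 = 7

7


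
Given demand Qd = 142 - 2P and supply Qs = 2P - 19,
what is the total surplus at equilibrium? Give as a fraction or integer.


Find equilibrium: 142 - 2P = 2P - 19
142 + 19 = 4P
P* = 161/4 = 161/4
Q* = 2*161/4 - 19 = 123/2
Inverse demand: P = 71 - Q/2, so P_max = 71
Inverse supply: P = 19/2 + Q/2, so P_min = 19/2
CS = (1/2) * 123/2 * (71 - 161/4) = 15129/16
PS = (1/2) * 123/2 * (161/4 - 19/2) = 15129/16
TS = CS + PS = 15129/16 + 15129/16 = 15129/8

15129/8


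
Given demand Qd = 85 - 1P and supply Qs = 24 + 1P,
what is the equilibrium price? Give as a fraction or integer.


At equilibrium, Qd = Qs.
85 - 1P = 24 + 1P
85 - 24 = 1P + 1P
61 = 2P
P* = 61/2 = 61/2

61/2


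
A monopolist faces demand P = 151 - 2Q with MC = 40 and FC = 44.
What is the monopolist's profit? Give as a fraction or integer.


MR = MC: 151 - 4Q = 40
Q* = 111/4
P* = 151 - 2*111/4 = 191/2
Profit = (P* - MC)*Q* - FC
= (191/2 - 40)*111/4 - 44
= 111/2*111/4 - 44
= 12321/8 - 44 = 11969/8

11969/8


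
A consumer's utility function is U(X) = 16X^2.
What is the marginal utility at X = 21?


MU = dU/dX = 16*2*X^(2-1)
MU = 32*X^1
At X = 21:
MU = 32 * 21^1
MU = 32 * 21 = 672

672


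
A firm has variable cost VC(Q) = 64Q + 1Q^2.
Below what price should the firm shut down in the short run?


AVC(Q) = VC(Q)/Q = 64 + 1Q
AVC is increasing in Q, so minimum AVC is at Q -> 0+.
Min AVC = 64
The firm should shut down if P < 64.

64


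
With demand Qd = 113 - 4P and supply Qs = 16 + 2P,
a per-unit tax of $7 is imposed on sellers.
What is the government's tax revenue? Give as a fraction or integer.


With tax on sellers, new supply: Qs' = 16 + 2(P - 7)
= 2 + 2P
New equilibrium quantity:
Q_new = 39
Tax revenue = tax * Q_new = 7 * 39 = 273

273


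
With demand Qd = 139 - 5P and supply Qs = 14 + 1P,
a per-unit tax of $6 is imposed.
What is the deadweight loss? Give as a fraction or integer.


Pre-tax equilibrium quantity: Q* = 209/6
Post-tax equilibrium quantity: Q_tax = 179/6
Reduction in quantity: Q* - Q_tax = 5
DWL = (1/2) * tax * (Q* - Q_tax)
DWL = (1/2) * 6 * 5 = 15

15


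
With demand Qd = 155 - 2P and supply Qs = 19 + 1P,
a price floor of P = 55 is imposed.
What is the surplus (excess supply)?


At P = 55:
Qd = 155 - 2*55 = 45
Qs = 19 + 1*55 = 74
Surplus = Qs - Qd = 74 - 45 = 29

29


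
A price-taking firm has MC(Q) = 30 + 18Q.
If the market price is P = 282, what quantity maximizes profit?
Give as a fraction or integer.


In perfect competition, profit is maximized where P = MC.
282 = 30 + 18Q
252 = 18Q
Q* = 252/18 = 14

14


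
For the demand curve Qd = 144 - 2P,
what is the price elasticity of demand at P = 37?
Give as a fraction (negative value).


dQ/dP = -2
At P = 37: Q = 144 - 2*37 = 70
E = (dQ/dP)(P/Q) = (-2)(37/70) = -37/35

-37/35


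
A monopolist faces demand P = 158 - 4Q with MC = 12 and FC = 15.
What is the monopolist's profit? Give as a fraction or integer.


MR = MC: 158 - 8Q = 12
Q* = 73/4
P* = 158 - 4*73/4 = 85
Profit = (P* - MC)*Q* - FC
= (85 - 12)*73/4 - 15
= 73*73/4 - 15
= 5329/4 - 15 = 5269/4

5269/4


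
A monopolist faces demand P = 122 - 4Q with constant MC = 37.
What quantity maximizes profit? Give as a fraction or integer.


TR = P*Q = (122 - 4Q)Q = 122Q - 4Q^2
MR = dTR/dQ = 122 - 8Q
Set MR = MC:
122 - 8Q = 37
85 = 8Q
Q* = 85/8 = 85/8

85/8


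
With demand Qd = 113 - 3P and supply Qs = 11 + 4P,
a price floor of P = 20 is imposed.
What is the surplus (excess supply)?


At P = 20:
Qd = 113 - 3*20 = 53
Qs = 11 + 4*20 = 91
Surplus = Qs - Qd = 91 - 53 = 38

38


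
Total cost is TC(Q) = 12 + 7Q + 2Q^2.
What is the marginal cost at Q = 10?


MC = dTC/dQ = 7 + 2*2*Q
At Q = 10:
MC = 7 + 4*10
MC = 7 + 40 = 47

47


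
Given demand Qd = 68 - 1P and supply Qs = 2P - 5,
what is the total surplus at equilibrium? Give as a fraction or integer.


Find equilibrium: 68 - 1P = 2P - 5
68 + 5 = 3P
P* = 73/3 = 73/3
Q* = 2*73/3 - 5 = 131/3
Inverse demand: P = 68 - Q/1, so P_max = 68
Inverse supply: P = 5/2 + Q/2, so P_min = 5/2
CS = (1/2) * 131/3 * (68 - 73/3) = 17161/18
PS = (1/2) * 131/3 * (73/3 - 5/2) = 17161/36
TS = CS + PS = 17161/18 + 17161/36 = 17161/12

17161/12


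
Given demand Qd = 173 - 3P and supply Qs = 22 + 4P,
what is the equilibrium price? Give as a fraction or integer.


At equilibrium, Qd = Qs.
173 - 3P = 22 + 4P
173 - 22 = 3P + 4P
151 = 7P
P* = 151/7 = 151/7

151/7


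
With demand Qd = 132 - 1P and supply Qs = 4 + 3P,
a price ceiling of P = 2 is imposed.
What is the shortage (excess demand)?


At P = 2:
Qd = 132 - 1*2 = 130
Qs = 4 + 3*2 = 10
Shortage = Qd - Qs = 130 - 10 = 120

120


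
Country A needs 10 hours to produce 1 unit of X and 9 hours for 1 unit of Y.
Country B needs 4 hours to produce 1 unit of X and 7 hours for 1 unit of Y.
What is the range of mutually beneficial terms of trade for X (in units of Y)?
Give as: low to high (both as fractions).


Opportunity cost of X for Country A = hours_X / hours_Y = 10/9 = 10/9 units of Y
Opportunity cost of X for Country B = hours_X / hours_Y = 4/7 = 4/7 units of Y
Terms of trade must be between the two opportunity costs.
Range: 4/7 to 10/9

4/7 to 10/9


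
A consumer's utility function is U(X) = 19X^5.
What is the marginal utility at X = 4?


MU = dU/dX = 19*5*X^(5-1)
MU = 95*X^4
At X = 4:
MU = 95 * 4^4
MU = 95 * 256 = 24320

24320


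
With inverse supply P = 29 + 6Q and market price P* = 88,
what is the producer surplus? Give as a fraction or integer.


Minimum supply price (at Q=0): P_min = 29
Quantity supplied at P* = 88:
Q* = (88 - 29)/6 = 59/6
PS = (1/2) * Q* * (P* - P_min)
PS = (1/2) * 59/6 * (88 - 29)
PS = (1/2) * 59/6 * 59 = 3481/12

3481/12


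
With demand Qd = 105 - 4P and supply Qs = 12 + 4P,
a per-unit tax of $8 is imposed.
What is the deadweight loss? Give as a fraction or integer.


Pre-tax equilibrium quantity: Q* = 117/2
Post-tax equilibrium quantity: Q_tax = 85/2
Reduction in quantity: Q* - Q_tax = 16
DWL = (1/2) * tax * (Q* - Q_tax)
DWL = (1/2) * 8 * 16 = 64

64


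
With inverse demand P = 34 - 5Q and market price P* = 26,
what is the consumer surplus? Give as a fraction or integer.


Maximum willingness to pay (at Q=0): P_max = 34
Quantity demanded at P* = 26:
Q* = (34 - 26)/5 = 8/5
CS = (1/2) * Q* * (P_max - P*)
CS = (1/2) * 8/5 * (34 - 26)
CS = (1/2) * 8/5 * 8 = 32/5

32/5


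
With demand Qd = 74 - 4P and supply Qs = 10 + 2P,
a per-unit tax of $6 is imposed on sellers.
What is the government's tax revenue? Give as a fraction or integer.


With tax on sellers, new supply: Qs' = 10 + 2(P - 6)
= 2P - 2
New equilibrium quantity:
Q_new = 70/3
Tax revenue = tax * Q_new = 6 * 70/3 = 140

140


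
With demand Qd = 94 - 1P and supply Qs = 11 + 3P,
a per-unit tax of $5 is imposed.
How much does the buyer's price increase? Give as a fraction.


With a per-unit tax, the buyer's price increase depends on relative slopes.
Supply slope: d = 3, Demand slope: b = 1
Buyer's price increase = d * tax / (b + d)
= 3 * 5 / (1 + 3)
= 15 / 4 = 15/4

15/4


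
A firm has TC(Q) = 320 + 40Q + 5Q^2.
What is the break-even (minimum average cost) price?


AC(Q) = 320/Q + 40 + 5Q
To minimize: dAC/dQ = -320/Q^2 + 5 = 0
Q^2 = 320/5 = 64
Q* = 8
Min AC = 320/8 + 40 + 5*8
Min AC = 40 + 40 + 40 = 120

120


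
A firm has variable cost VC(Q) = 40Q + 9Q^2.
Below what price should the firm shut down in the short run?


AVC(Q) = VC(Q)/Q = 40 + 9Q
AVC is increasing in Q, so minimum AVC is at Q -> 0+.
Min AVC = 40
The firm should shut down if P < 40.

40


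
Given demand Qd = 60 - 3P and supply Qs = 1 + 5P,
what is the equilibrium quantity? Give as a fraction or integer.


First find equilibrium price:
60 - 3P = 1 + 5P
P* = 59/8 = 59/8
Then substitute into demand:
Q* = 60 - 3 * 59/8 = 303/8

303/8


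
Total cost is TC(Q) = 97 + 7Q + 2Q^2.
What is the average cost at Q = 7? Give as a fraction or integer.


TC(7) = 97 + 7*7 + 2*7^2
TC(7) = 97 + 49 + 98 = 244
AC = TC/Q = 244/7 = 244/7

244/7


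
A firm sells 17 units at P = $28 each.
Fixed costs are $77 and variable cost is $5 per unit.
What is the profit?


Total Revenue = P * Q = 28 * 17 = $476
Total Cost = FC + VC*Q = 77 + 5*17 = $162
Profit = TR - TC = 476 - 162 = $314

$314


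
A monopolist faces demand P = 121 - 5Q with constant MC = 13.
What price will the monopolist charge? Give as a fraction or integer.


MR = 121 - 10Q
Set MR = MC: 121 - 10Q = 13
Q* = 54/5
Substitute into demand:
P* = 121 - 5*54/5 = 67

67


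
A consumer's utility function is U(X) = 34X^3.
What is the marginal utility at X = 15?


MU = dU/dX = 34*3*X^(3-1)
MU = 102*X^2
At X = 15:
MU = 102 * 15^2
MU = 102 * 225 = 22950

22950


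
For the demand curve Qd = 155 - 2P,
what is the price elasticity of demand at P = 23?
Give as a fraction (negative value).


dQ/dP = -2
At P = 23: Q = 155 - 2*23 = 109
E = (dQ/dP)(P/Q) = (-2)(23/109) = -46/109

-46/109


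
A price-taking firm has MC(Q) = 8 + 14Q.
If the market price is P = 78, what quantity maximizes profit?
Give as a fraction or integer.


In perfect competition, profit is maximized where P = MC.
78 = 8 + 14Q
70 = 14Q
Q* = 70/14 = 5

5


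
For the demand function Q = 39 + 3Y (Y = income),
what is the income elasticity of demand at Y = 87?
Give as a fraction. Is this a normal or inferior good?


dQ/dY = 3
At Y = 87: Q = 39 + 3*87 = 300
Ey = (dQ/dY)(Y/Q) = 3 * 87 / 300 = 87/100
Since Ey > 0, this is a normal good.

87/100 (normal good)


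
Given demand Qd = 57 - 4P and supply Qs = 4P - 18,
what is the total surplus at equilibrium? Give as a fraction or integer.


Find equilibrium: 57 - 4P = 4P - 18
57 + 18 = 8P
P* = 75/8 = 75/8
Q* = 4*75/8 - 18 = 39/2
Inverse demand: P = 57/4 - Q/4, so P_max = 57/4
Inverse supply: P = 9/2 + Q/4, so P_min = 9/2
CS = (1/2) * 39/2 * (57/4 - 75/8) = 1521/32
PS = (1/2) * 39/2 * (75/8 - 9/2) = 1521/32
TS = CS + PS = 1521/32 + 1521/32 = 1521/16

1521/16
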